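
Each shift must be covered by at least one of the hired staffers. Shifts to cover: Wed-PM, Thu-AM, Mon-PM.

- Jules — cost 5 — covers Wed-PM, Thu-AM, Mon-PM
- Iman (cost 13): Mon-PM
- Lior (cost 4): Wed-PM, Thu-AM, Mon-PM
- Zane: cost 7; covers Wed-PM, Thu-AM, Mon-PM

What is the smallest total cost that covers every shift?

4

Lior alone covers Wed-PM, Thu-AM, Mon-PM — every shift.
Total cost: 4.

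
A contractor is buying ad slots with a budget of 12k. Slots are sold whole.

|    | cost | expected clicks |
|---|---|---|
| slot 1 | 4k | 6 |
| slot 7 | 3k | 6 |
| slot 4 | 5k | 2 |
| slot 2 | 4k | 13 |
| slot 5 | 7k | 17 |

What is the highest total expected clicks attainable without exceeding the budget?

30

Allowing fractional choices, the relaxed optimum would be about 32.0, but ad slots are indivisible.
slot 2 + slot 5: cost 4 + 7 = 11 ≤ 12, expected clicks 13 + 17 = 30.
slot 1 + slot 7 + slot 2: cost 4 + 3 + 4 = 11 ≤ 12, expected clicks 6 + 6 + 13 = 25.
Best is slot 2 and slot 5 with total expected clicks 30.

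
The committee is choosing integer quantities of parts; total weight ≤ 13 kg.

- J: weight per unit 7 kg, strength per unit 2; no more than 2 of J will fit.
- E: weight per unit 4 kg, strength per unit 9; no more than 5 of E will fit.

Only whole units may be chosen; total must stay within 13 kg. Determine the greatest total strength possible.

E has the best ratio (9/4); taking only E gives at most 3×9 = 27 (stopped by the weight limit).
Optimal: 3×E: weight 12 ≤ 13, strength 3·9 = 27.

27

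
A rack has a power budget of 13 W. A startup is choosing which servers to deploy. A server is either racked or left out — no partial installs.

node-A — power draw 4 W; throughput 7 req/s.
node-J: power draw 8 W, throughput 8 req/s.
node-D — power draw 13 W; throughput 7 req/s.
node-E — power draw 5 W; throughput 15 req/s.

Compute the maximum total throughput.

Allowing fractional choices, the relaxed optimum would be about 26.0, but servers are indivisible.
node-J + node-E: power draw 8 + 5 = 13 ≤ 13, throughput 8 + 15 = 23.
node-A + node-E: power draw 4 + 5 = 9 ≤ 13, throughput 7 + 15 = 22.
node-E: power draw 5 ≤ 13, throughput 15.
Best is node-J and node-E with total throughput 23.

23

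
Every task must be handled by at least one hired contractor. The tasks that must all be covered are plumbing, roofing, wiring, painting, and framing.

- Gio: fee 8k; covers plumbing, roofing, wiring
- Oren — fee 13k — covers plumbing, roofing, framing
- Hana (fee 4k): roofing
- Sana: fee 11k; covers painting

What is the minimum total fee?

32

Choose Gio, Oren, and Sana: together they cover plumbing, roofing, wiring, painting, framing — every task.
Total fee: 8 + 13 + 11 = 32.
No cover costs less than 32.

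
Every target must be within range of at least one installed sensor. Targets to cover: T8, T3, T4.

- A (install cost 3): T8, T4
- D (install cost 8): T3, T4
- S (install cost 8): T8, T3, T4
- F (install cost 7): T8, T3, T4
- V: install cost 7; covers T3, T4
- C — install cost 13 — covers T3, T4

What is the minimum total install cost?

7

This is an integer covering problem.
F alone covers T8, T3, T4 — every target.
Total install cost: 7.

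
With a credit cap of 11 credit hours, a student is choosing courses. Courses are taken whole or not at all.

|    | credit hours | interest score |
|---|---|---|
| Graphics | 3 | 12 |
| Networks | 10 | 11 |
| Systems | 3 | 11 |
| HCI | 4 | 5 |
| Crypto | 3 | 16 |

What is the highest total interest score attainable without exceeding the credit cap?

39

Allowing fractional choices, the relaxed optimum would be about 41.5, but courses are indivisible.
Graphics + Systems + Crypto: credit hours 3 + 3 + 3 = 9 ≤ 11, interest score 12 + 11 + 16 = 39.
Graphics + HCI + Crypto: credit hours 3 + 4 + 3 = 10 ≤ 11, interest score 12 + 5 + 16 = 33.
Systems + HCI + Crypto: credit hours 3 + 4 + 3 = 10 ≤ 11, interest score 11 + 5 + 16 = 32.
Best is Graphics, Systems, and Crypto with total interest score 39.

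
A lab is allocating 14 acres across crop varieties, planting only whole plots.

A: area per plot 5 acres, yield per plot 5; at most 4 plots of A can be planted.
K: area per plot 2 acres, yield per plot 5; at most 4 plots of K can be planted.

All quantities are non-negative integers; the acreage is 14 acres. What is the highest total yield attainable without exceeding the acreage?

25

Take 1×A and 4×K: area 13 ≤ 14, yield 1·5 + 4·5 = 25.
K has the best ratio (5/2) and is taken to its limit of 4; remaining capacity is filled optimally with the others.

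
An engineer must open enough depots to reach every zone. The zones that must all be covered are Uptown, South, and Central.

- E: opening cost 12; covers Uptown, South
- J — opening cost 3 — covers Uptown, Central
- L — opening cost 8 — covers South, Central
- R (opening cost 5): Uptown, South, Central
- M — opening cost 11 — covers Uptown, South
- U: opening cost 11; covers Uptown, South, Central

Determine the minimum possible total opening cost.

R alone covers Uptown, South, Central — every zone.
Total opening cost: 5.

5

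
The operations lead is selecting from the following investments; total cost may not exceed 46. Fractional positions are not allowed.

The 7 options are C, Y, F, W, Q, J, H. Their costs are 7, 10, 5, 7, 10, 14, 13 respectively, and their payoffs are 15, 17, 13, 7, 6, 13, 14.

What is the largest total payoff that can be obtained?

66

C + Y + F + W + H: cost 7 + 10 + 5 + 7 + 13 = 42 ≤ 46, payoff 15 + 17 + 13 + 7 + 14 = 66.
C + Y + F + Q + H: cost 7 + 10 + 5 + 10 + 13 = 45 ≤ 46, payoff 15 + 17 + 13 + 6 + 14 = 65.
C + Y + F + W + J: cost 7 + 10 + 5 + 7 + 14 = 43 ≤ 46, payoff 15 + 17 + 13 + 7 + 13 = 65.
Best is C, Y, F, W, and H with total payoff 66.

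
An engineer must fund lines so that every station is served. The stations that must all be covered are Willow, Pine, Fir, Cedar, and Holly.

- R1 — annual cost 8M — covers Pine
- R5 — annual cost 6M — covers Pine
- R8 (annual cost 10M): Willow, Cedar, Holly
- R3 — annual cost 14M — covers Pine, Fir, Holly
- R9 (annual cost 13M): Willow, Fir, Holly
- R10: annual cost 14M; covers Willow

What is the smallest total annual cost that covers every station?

The greedy cost-per-new-station heuristic would pick R8, R5, and R9 for 29, but a cheaper cover exists.
Choose R8 and R3: together they cover Willow, Pine, Fir, Cedar, Holly — every station.
Total annual cost: 10 + 14 = 24.
No cover costs less than 24.

24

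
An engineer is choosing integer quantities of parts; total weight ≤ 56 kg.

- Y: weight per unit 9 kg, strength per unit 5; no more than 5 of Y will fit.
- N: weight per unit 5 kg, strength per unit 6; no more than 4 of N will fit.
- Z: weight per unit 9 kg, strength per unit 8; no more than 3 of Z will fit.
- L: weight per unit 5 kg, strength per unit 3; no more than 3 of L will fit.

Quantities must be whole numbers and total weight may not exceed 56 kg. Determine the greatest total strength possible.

N has the best ratio (6/5); taking only N gives at most 4×6 = 24 (stopped by the supply cap of 4).
Mixing does better — 1×Y, 4×N, and 3×Z: weight 56 ≤ 56, strength 1·5 + 4·6 + 3·8 = 53.

53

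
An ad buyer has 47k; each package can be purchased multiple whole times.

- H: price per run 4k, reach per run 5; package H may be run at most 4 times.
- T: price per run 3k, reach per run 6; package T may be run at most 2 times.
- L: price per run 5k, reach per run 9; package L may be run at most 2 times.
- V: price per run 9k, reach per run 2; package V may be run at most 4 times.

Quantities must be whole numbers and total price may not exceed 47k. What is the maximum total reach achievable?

This is a bounded integer knapsack.
4×H, 2×T, and 2×L: price 32 ≤ 47, reach 4·5 + 2·6 + 2·9 = 50.
4×H, 2×T, 2×L, and 1×V: price 41 ≤ 47, reach 4·5 + 2·6 + 2·9 + 1·2 = 52.
Best is 52.

52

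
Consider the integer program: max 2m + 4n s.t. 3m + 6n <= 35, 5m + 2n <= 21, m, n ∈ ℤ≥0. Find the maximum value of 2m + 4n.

(m,n)=(1,5): 3·1+6·5=33≤35, 5·1+2·5=15≤21, objective 22.
(m,n)=(2,4): 3·2+6·4=30≤35, 5·2+2·4=18≤21, objective 20.
No feasible integer point exceeds 22.

22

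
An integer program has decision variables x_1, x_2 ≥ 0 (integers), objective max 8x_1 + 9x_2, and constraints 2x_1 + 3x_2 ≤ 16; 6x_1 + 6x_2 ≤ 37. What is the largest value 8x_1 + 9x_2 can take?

52

Relaxing integrality, the LP optimum is 53.00 at (x_1,x_2) = (2.5, 3.67), which is not an integer point.
(x_1,x_2)=(2,4): 2·2+3·4=16≤16, 6·2+6·4=36≤37, objective 52.
(x_1,x_2)=(3,3): 2·3+3·3=15≤16, 6·3+6·3=36≤37, objective 51.
(x_1,x_2)=(1,4): 2·1+3·4=14≤16, 6·1+6·4=30≤37, objective 44.
Maximum is 52 at (x_1,x_2)=(2,4).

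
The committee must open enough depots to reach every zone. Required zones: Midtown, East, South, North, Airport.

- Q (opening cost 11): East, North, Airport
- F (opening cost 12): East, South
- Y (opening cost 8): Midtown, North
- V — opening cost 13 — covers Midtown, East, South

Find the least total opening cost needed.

Choose Q and V: together they cover Midtown, East, South, North, Airport — every zone.
Total opening cost: 11 + 13 = 24.
No cover costs less than 24.

24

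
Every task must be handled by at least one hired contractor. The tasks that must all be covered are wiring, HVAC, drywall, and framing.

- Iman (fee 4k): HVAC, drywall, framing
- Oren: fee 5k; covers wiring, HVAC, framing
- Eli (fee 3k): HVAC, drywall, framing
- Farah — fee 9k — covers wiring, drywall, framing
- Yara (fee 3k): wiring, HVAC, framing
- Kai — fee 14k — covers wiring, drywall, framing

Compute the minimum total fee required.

This is an integer covering problem.
Choose Eli and Yara: together they cover wiring, HVAC, drywall, framing — every task.
Total fee: 3 + 3 = 6.
No cover costs less than 6.

6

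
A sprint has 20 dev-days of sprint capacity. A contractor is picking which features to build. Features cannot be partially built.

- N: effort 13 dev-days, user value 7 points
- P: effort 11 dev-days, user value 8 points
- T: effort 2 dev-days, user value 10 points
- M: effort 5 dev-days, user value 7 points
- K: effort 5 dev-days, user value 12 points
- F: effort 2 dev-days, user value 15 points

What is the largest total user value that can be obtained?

45

P + T + K + F: effort 11 + 2 + 5 + 2 = 20 ≤ 20, user value 8 + 10 + 12 + 15 = 45.
T + M + K + F: effort 2 + 5 + 5 + 2 = 14 ≤ 20, user value 10 + 7 + 12 + 15 = 44.
P + T + M + F: effort 11 + 2 + 5 + 2 = 20 ≤ 20, user value 8 + 10 + 7 + 15 = 40.
Best is P, T, K, and F with total user value 45.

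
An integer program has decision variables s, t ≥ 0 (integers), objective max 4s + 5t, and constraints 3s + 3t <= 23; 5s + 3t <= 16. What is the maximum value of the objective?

25

Relaxing integrality, the LP optimum is 26.67 at (s,t) = (0, 5.33), which is not an integer point.
(s,t)=(0,5): 3·0+3·5=15≤23, 5·0+3·5=15≤16, objective 25.
(s,t)=(0,4): 3·0+3·4=12≤23, 5·0+3·4=12≤16, objective 20.
Maximum is 25 at (s,t)=(0,5).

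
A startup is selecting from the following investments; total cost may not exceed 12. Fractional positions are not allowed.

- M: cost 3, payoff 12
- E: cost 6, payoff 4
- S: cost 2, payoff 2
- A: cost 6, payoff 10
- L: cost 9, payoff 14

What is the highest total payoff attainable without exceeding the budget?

26

This is a 0-1 knapsack instance.
Allowing fractional choices, the relaxed optimum would be about 26.7, but investments are indivisible.
M + A: cost 3 + 6 = 9 ≤ 12, payoff 12 + 10 = 22.
M + L: cost 3 + 9 = 12 ≤ 12, payoff 12 + 14 = 26.
M + S + A: cost 3 + 2 + 6 = 11 ≤ 12, payoff 12 + 2 + 10 = 24.
Best is M and L with total payoff 26.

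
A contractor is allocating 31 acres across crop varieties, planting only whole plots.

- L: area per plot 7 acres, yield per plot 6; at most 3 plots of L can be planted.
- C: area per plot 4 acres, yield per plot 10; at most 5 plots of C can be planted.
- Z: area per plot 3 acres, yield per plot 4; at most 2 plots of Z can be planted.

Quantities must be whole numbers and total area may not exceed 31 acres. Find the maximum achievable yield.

1×L, 5×C, and 1×Z: area 30 ≤ 31, yield 1·6 + 5·10 + 1·4 = 60.
5×C and 2×Z: area 26 ≤ 31, yield 5·10 + 2·4 = 58.
Best is 60.

60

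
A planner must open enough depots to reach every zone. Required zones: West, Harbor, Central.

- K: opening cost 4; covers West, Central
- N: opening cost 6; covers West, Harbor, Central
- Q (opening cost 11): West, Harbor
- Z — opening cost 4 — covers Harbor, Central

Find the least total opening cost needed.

6

The greedy cost-per-new-zone heuristic would pick K and Z for 8, but a cheaper cover exists.
N alone covers West, Harbor, Central — every zone.
Total opening cost: 6.
No cover costs less than 6.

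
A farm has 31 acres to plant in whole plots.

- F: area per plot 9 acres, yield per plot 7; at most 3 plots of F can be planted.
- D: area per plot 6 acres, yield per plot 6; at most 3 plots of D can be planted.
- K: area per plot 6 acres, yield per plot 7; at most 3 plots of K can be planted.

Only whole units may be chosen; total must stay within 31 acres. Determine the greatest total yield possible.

Take 2×D and 3×K: area 30 ≤ 31, yield 2·6 + 3·7 = 33.
K has the best ratio (7/6) and is taken to its limit of 3; remaining capacity is filled optimally with the others.

33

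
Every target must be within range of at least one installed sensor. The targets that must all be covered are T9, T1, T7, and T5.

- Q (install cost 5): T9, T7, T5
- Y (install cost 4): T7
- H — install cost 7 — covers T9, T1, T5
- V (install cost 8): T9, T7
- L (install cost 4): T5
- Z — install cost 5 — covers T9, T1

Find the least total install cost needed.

10

Choose Q and Z: together they cover T9, T1, T7, T5 — every target.
Total install cost: 5 + 5 = 10.
No cover costs less than 10.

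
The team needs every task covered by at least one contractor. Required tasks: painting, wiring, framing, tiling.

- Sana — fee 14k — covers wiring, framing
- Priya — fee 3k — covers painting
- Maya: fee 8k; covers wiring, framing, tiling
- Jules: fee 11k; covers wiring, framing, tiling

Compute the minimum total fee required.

Choose Priya and Maya: together they cover painting, wiring, framing, tiling — every task.
Total fee: 3 + 8 = 11.
No cover costs less than 11.

11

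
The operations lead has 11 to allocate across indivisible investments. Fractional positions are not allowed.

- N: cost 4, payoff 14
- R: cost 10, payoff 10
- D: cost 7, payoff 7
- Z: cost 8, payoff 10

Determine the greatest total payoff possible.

21

Allowing fractional choices, the relaxed optimum would be about 22.8, but investments are indivisible.
N + D: cost 4 + 7 = 11 ≤ 11, payoff 14 + 7 = 21.
Z: cost 8 ≤ 11, payoff 10.
N: cost 4 ≤ 11, payoff 14.
Best is N and D with total payoff 21.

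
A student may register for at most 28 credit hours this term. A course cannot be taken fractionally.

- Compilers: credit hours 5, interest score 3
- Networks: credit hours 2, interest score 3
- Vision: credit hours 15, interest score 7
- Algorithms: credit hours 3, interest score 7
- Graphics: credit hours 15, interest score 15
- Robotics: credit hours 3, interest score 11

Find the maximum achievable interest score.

Networks + Algorithms + Graphics + Robotics: credit hours 2 + 3 + 15 + 3 = 23 ≤ 28, interest score 3 + 7 + 15 + 11 = 36.
Compilers + Algorithms + Graphics + Robotics: credit hours 5 + 3 + 15 + 3 = 26 ≤ 28, interest score 3 + 7 + 15 + 11 = 36.
Compilers + Networks + Algorithms + Graphics + Robotics: credit hours 5 + 2 + 3 + 15 + 3 = 28 ≤ 28, interest score 3 + 3 + 7 + 15 + 11 = 39.
Best is Compilers, Networks, Algorithms, Graphics, and Robotics with total interest score 39.

39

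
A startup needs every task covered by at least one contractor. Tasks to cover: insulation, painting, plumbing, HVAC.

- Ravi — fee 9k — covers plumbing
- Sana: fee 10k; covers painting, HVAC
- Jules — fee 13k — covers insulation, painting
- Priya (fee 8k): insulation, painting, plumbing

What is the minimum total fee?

This is an integer covering problem.
Choose Sana and Priya: together they cover insulation, painting, plumbing, HVAC — every task.
Total fee: 10 + 8 = 18.
No cover costs less than 18.

18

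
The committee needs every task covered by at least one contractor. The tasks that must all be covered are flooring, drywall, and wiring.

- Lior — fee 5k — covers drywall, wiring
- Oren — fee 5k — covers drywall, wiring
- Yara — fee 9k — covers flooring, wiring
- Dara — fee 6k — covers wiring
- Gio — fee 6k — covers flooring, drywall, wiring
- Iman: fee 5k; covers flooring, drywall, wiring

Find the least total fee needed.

5

Iman alone covers flooring, drywall, wiring — every task.
Total fee: 5.
No cover costs less than 5.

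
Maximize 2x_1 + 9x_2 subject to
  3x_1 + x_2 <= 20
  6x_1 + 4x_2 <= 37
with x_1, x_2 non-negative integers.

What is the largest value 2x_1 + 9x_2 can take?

81

The continuous relaxation peaks at (0, 9.25) with value 83.25; rounding to a feasible lattice point costs some objective.
(x_1,x_2)=(0,9): 3·0+1·9=9≤20, 6·0+4·9=36≤37, objective 81.
(x_1,x_2)=(0,8): 3·0+1·8=8≤20, 6·0+4·8=32≤37, objective 72.
No feasible integer point exceeds 81.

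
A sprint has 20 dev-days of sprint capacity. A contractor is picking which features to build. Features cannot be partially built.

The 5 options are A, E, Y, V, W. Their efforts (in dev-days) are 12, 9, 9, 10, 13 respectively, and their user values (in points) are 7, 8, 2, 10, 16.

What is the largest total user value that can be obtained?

18

Allowing fractional choices, the relaxed optimum would be about 23.0, but features are indivisible.
Y + V: effort 9 + 10 = 19 ≤ 20, user value 2 + 10 = 12.
E + V: effort 9 + 10 = 19 ≤ 20, user value 8 + 10 = 18.
W: effort 13 ≤ 20, user value 16.
Best is E and V with total user value 18.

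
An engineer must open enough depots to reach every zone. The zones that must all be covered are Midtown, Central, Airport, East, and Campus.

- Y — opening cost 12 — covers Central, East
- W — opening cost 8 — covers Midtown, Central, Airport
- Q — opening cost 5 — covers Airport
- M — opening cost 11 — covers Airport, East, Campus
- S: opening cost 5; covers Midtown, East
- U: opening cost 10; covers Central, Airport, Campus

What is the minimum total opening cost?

Choose S and U: together they cover Midtown, Central, Airport, East, Campus — every zone.
Total opening cost: 5 + 10 = 15.
No cover costs less than 15.

15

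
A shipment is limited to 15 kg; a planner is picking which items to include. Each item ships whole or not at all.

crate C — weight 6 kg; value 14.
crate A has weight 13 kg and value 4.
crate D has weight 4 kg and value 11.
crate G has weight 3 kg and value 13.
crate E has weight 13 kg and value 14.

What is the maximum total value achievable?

38

This is a 0-1 knapsack instance.
Allowing fractional choices, the relaxed optimum would be about 40.2, but items are indivisible.
crate C + crate D: weight 6 + 4 = 10 ≤ 15, value 14 + 11 = 25.
crate C + crate G: weight 6 + 3 = 9 ≤ 15, value 14 + 13 = 27.
crate C + crate D + crate G: weight 6 + 4 + 3 = 13 ≤ 15, value 14 + 11 + 13 = 38.
Best is crate C, crate D, and crate G with total value 38.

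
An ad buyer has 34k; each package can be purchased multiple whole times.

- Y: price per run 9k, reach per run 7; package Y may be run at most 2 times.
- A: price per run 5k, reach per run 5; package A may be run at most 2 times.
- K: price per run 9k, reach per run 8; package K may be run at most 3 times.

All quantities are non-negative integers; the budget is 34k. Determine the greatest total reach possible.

29

A has the best ratio (5/5); taking only A gives at most 2×5 = 10 (stopped by the supply cap of 2).
Mixing does better — 1×A and 3×K: price 32 ≤ 34, reach 1·5 + 3·8 = 29.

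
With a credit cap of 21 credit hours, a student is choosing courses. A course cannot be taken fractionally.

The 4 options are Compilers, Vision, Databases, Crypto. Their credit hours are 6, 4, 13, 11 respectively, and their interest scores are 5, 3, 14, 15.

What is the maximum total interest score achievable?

This is a 0-1 knapsack instance.
Compilers + Crypto: credit hours 6 + 11 = 17 ≤ 21, interest score 5 + 15 = 20.
Compilers + Vision + Crypto: credit hours 6 + 4 + 11 = 21 ≤ 21, interest score 5 + 3 + 15 = 23.
Best is Compilers, Vision, and Crypto with total interest score 23.

23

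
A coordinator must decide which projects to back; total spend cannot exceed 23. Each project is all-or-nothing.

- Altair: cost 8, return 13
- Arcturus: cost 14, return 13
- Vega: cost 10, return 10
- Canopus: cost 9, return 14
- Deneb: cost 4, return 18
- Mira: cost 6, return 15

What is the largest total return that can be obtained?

Treat it as a binary knapsack problem.
Take Canopus, Deneb, and Mira: cost 9 + 4 + 6 = 19 ≤ 23, return 14 + 18 + 15 = 47.
No other feasible combination does better.

47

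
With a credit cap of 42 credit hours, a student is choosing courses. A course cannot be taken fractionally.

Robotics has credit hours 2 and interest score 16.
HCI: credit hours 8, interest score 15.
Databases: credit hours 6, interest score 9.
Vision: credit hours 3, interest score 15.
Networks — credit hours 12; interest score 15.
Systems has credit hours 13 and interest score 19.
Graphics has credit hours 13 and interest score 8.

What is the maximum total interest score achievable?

Allowing fractional choices, the relaxed optimum would be about 86.5, but courses are indivisible.
Robotics + HCI + Vision + Networks + Systems: credit hours 2 + 8 + 3 + 12 + 13 = 38 ≤ 42, interest score 16 + 15 + 15 + 15 + 19 = 80.
Robotics + Databases + Vision + Networks + Systems: credit hours 2 + 6 + 3 + 12 + 13 = 36 ≤ 42, interest score 16 + 9 + 15 + 15 + 19 = 74.
Robotics + HCI + Databases + Vision + Systems: credit hours 2 + 8 + 6 + 3 + 13 = 32 ≤ 42, interest score 16 + 15 + 9 + 15 + 19 = 74.
Best is Robotics, HCI, Vision, Networks, and Systems with total interest score 80.

80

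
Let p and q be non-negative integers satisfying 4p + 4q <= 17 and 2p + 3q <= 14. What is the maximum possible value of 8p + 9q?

(p,q)=(0,4): 4·0+4·4=16≤17, 2·0+3·4=12≤14, objective 36.
(p,q)=(1,3): 4·1+4·3=16≤17, 2·1+3·3=11≤14, objective 35.
No feasible integer point exceeds 36.

36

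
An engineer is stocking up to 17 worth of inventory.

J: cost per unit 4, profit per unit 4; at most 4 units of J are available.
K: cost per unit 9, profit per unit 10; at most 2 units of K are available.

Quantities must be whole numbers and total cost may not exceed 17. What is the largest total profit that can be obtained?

18

K has the best ratio (10/9); taking only K gives at most 1×10 = 10 (stopped by the cost limit).
Mixing does better — 2×J and 1×K: cost 17 ≤ 17, profit 2·4 + 1·10 = 18.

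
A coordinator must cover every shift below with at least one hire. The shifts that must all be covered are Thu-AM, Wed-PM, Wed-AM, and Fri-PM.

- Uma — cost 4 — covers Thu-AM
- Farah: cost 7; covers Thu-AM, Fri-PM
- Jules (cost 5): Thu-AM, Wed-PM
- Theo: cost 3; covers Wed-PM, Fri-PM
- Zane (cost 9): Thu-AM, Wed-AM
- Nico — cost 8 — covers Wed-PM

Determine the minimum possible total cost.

This is a weighted set-cover instance.
The greedy cost-per-new-shift heuristic would pick Theo, Uma, and Zane for 16, but a cheaper cover exists.
Choose Theo and Zane: together they cover Thu-AM, Wed-PM, Wed-AM, Fri-PM — every shift.
Total cost: 3 + 9 = 12.
No cover costs less than 12.

12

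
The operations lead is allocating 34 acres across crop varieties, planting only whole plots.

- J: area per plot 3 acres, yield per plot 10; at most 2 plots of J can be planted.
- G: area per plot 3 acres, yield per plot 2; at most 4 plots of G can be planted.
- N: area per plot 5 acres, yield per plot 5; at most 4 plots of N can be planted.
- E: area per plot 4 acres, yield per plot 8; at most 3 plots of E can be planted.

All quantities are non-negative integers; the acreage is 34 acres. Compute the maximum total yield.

2×J, 3×N, and 3×E: area 33 ≤ 34, yield 2·10 + 3·5 + 3·8 = 59.
2×J, 2×G, 2×N, and 3×E: area 34 ≤ 34, yield 2·10 + 2·2 + 2·5 + 3·8 = 58.
Best is 59.

59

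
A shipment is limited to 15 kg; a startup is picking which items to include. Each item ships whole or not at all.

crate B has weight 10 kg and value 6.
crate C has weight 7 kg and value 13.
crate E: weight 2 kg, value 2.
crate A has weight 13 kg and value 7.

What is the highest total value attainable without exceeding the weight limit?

This is an integer program with binary decision variables.
crate E + crate A: weight 2 + 13 = 15 ≤ 15, value 2 + 7 = 9.
crate C: weight 7 ≤ 15, value 13.
crate C + crate E: weight 7 + 2 = 9 ≤ 15, value 13 + 2 = 15.
Best is crate C and crate E with total value 15.

15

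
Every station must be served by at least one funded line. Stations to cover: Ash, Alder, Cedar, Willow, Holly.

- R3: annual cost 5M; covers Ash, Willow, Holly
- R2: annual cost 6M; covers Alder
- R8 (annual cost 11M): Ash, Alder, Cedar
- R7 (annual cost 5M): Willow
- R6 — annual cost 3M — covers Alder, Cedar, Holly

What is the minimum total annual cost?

8

Choose R3 and R6: together they cover Ash, Alder, Cedar, Willow, Holly — every station.
Total annual cost: 5 + 3 = 8.
No cover costs less than 8.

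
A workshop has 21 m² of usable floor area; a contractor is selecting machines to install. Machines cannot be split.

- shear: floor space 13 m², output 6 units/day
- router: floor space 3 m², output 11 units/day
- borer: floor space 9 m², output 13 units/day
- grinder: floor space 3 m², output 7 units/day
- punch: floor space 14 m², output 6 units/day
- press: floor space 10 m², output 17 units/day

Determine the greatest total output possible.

Take router, grinder, and press: floor space 3 + 3 + 10 = 16 ≤ 21, output 11 + 7 + 17 = 35.
No other feasible combination does better.

35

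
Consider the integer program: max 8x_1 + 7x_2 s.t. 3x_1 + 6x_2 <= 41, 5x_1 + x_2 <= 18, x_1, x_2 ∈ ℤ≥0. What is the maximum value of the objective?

Relaxing integrality, the LP optimum is 59.00 at (x_1,x_2) = (2.48, 5.59), which is not an integer point.
(x_1,x_2)=(2,5): 3·2+6·5=36≤41, 5·2+1·5=15≤18, objective 51.
(x_1,x_2)=(1,6): 3·1+6·6=39≤41, 5·1+1·6=11≤18, objective 50.
(x_1,x_2)=(2,4): 3·2+6·4=30≤41, 5·2+1·4=14≤18, objective 44.
The best lattice point is (2,5), giving 51.

51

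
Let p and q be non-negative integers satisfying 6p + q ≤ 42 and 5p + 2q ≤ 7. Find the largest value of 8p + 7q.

21

Relaxing integrality, the LP optimum is 24.50 at (p,q) = (0, 3.5), which is not an integer point.
(p,q)=(0,3): 6·0+1·3=3≤42, 5·0+2·3=6≤7, objective 21.
(p,q)=(0,2): 6·0+1·2=2≤42, 5·0+2·2=4≤7, objective 14.
Maximum is 21 at (p,q)=(0,3).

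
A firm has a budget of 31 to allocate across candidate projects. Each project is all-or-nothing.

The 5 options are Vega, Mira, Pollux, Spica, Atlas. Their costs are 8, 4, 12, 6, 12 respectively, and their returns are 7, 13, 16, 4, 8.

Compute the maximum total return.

Allowing fractional choices, the relaxed optimum would be about 40.7, but projects are indivisible.
Mira + Pollux + Atlas: cost 4 + 12 + 12 = 28 ≤ 31, return 13 + 16 + 8 = 37.
Vega + Mira + Pollux + Spica: cost 8 + 4 + 12 + 6 = 30 ≤ 31, return 7 + 13 + 16 + 4 = 40.
Vega + Mira + Pollux: cost 8 + 4 + 12 = 24 ≤ 31, return 7 + 13 + 16 = 36.
Best is Vega, Mira, Pollux, and Spica with total return 40.

40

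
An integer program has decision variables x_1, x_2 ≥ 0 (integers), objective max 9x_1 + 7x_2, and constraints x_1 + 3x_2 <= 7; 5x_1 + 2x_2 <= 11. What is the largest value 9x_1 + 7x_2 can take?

23

(x_1,x_2)=(1,2) is feasible, giving 23.
(x_1,x_2)=(2,0) is feasible, giving 18.
(x_1,x_2)=(1,1) is feasible, giving 16.
Maximum is 23 at (x_1,x_2)=(1,2).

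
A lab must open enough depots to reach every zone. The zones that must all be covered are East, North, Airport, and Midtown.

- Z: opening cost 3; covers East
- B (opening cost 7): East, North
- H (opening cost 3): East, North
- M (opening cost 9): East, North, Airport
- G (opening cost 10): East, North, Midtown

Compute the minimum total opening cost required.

Choose M and G: together they cover East, North, Airport, Midtown — every zone.
Total opening cost: 9 + 10 = 19.

19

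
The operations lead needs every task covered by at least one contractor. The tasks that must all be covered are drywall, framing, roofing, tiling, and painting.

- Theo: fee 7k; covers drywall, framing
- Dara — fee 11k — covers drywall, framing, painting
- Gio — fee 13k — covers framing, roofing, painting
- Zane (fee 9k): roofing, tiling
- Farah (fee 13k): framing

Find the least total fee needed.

This is a weighted set-cover instance.
Choose Dara and Zane: together they cover drywall, framing, roofing, tiling, painting — every task.
Total fee: 11 + 9 = 20.

20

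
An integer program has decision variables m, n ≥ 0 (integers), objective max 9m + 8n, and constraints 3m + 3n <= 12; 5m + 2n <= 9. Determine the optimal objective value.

32

(m,n)=(0,4): 3·0+3·4=12≤12, 5·0+2·4=8≤9, objective 32.
(m,n)=(1,2): 3·1+3·2=9≤12, 5·1+2·2=9≤9, objective 25.
The best lattice point is (0,4), giving 32.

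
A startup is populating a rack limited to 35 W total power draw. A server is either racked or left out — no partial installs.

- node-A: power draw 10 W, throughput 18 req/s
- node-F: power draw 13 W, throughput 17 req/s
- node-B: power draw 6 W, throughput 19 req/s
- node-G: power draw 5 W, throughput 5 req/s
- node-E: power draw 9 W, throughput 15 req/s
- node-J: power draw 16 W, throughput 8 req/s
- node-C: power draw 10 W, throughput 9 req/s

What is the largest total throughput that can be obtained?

Allowing fractional choices, the relaxed optimum would be about 65.1, but servers are indivisible.
node-A + node-B + node-G + node-E: power draw 10 + 6 + 5 + 9 = 30 ≤ 35, throughput 18 + 19 + 5 + 15 = 57.
node-A + node-B + node-E + node-C: power draw 10 + 6 + 9 + 10 = 35 ≤ 35, throughput 18 + 19 + 15 + 9 = 61.
node-A + node-F + node-B + node-G: power draw 10 + 13 + 6 + 5 = 34 ≤ 35, throughput 18 + 17 + 19 + 5 = 59.
Best is node-A, node-B, node-E, and node-C with total throughput 61.

61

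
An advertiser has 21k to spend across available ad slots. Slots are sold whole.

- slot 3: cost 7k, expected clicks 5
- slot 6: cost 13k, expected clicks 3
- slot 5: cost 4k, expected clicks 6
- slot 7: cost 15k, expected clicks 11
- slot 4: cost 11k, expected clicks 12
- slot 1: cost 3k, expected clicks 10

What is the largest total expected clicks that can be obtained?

28

Take slot 5, slot 4, and slot 1: cost 4 + 11 + 3 = 18 ≤ 21, expected clicks 6 + 12 + 10 = 28.
No other feasible combination does better.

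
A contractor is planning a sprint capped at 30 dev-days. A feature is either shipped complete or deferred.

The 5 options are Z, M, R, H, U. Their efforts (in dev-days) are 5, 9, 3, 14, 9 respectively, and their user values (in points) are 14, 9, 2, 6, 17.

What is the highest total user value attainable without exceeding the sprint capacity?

Allowing fractional choices, the relaxed optimum would be about 43.7, but features are indivisible.
Z + M + R + U: effort 5 + 9 + 3 + 9 = 26 ≤ 30, user value 14 + 9 + 2 + 17 = 42.
Z + H + U: effort 5 + 14 + 9 = 28 ≤ 30, user value 14 + 6 + 17 = 37.
Z + M + U: effort 5 + 9 + 9 = 23 ≤ 30, user value 14 + 9 + 17 = 40.
Best is Z, M, R, and U with total user value 42.

42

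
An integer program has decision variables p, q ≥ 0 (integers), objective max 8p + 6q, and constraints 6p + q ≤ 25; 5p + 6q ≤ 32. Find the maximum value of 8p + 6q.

The continuous relaxation peaks at (3.81, 2.16) with value 43.42; rounding to a feasible lattice point costs some objective.
(p,q)=(4,1): 6·4+1·1=25≤25, 5·4+6·1=26≤32, objective 38.
(p,q)=(3,2): 6·3+1·2=20≤25, 5·3+6·2=27≤32, objective 36.
(p,q)=(2,3): 6·2+1·3=15≤25, 5·2+6·3=28≤32, objective 34.
(p,q)=(4,0): 6·4+1·0=24≤25, 5·4+6·0=20≤32, objective 32.
The best lattice point is (4,1), giving 38.

38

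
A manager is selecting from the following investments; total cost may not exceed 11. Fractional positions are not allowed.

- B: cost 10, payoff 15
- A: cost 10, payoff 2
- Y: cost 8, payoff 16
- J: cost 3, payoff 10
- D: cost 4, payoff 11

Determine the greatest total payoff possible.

26

Take Y and J: cost 8 + 3 = 11 ≤ 11, payoff 16 + 10 = 26.
No other feasible combination does better.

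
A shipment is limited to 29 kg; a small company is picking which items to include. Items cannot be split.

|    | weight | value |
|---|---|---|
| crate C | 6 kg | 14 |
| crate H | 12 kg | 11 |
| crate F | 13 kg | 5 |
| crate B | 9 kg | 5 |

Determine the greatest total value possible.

30

crate C + crate H: weight 6 + 12 = 18 ≤ 29, value 14 + 11 = 25.
crate C + crate H + crate B: weight 6 + 12 + 9 = 27 ≤ 29, value 14 + 11 + 5 = 30.
Best is crate C, crate H, and crate B with total value 30.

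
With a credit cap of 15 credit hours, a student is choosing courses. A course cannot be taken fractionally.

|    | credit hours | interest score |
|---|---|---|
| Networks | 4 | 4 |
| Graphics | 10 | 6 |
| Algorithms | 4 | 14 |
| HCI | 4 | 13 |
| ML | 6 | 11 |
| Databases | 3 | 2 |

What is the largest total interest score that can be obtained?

Take Algorithms, HCI, and ML: credit hours 4 + 4 + 6 = 14 ≤ 15, interest score 14 + 13 + 11 = 38.
No other feasible combination does better.

38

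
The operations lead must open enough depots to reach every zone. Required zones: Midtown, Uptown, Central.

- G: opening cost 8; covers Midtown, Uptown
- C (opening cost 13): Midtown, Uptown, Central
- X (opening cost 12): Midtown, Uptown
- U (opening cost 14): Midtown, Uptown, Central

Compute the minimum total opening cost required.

13

The greedy cost-per-new-zone heuristic would pick G and C for 21, but a cheaper cover exists.
C alone covers Midtown, Uptown, Central — every zone.
Total opening cost: 13.
No cover costs less than 13.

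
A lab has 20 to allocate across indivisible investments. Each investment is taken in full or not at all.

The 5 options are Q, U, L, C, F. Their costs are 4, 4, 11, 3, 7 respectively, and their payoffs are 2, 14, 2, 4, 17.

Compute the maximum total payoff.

This is a 0-1 knapsack instance.
Allowing fractional choices, the relaxed optimum would be about 37.4, but investments are indivisible.
Q + U + C + F: cost 4 + 4 + 3 + 7 = 18 ≤ 20, payoff 2 + 14 + 4 + 17 = 37.
Q + U + F: cost 4 + 4 + 7 = 15 ≤ 20, payoff 2 + 14 + 17 = 33.
U + C + F: cost 4 + 3 + 7 = 14 ≤ 20, payoff 14 + 4 + 17 = 35.
Best is Q, U, C, and F with total payoff 37.

37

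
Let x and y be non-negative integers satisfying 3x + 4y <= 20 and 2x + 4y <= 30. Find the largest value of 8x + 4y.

48

The continuous relaxation peaks at (6.67, 0) with value 53.33; rounding to a feasible lattice point costs some objective.
(x,y)=(6,0): 3·6+4·0=18≤20, 2·6+4·0=12≤30, objective 48.
(x,y)=(5,1): 3·5+4·1=19≤20, 2·5+4·1=14≤30, objective 44.
(x,y)=(5,0): 3·5+4·0=15≤20, 2·5+4·0=10≤30, objective 40.
No feasible integer point exceeds 48.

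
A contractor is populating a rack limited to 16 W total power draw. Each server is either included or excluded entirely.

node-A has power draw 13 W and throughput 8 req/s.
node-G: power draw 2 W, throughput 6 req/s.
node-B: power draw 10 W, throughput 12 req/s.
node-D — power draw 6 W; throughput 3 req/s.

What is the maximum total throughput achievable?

18

Take node-G and node-B: power draw 2 + 10 = 12 ≤ 16, throughput 6 + 12 = 18.
No other feasible combination does better.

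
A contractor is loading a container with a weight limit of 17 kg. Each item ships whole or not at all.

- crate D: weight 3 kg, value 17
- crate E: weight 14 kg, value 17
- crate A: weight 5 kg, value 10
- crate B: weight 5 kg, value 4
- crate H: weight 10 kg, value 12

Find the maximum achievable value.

This is a 0-1 knapsack instance.
Take crate D and crate E: weight 3 + 14 = 17 ≤ 17, value 17 + 17 = 34.
No other feasible combination does better.

34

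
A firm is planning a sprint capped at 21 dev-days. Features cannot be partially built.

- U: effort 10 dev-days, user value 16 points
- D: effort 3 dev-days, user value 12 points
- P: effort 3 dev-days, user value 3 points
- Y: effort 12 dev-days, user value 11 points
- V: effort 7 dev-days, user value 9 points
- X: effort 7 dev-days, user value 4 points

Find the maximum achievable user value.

37

U + D + X: effort 10 + 3 + 7 = 20 ≤ 21, user value 16 + 12 + 4 = 32.
U + D + P: effort 10 + 3 + 3 = 16 ≤ 21, user value 16 + 12 + 3 = 31.
U + D + V: effort 10 + 3 + 7 = 20 ≤ 21, user value 16 + 12 + 9 = 37.
Best is U, D, and V with total user value 37.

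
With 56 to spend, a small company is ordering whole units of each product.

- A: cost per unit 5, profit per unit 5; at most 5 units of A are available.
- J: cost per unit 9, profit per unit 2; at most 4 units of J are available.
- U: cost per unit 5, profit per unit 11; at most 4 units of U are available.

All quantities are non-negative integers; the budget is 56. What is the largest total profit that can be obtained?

71

5×A and 4×U: cost 45 ≤ 56, profit 5·5 + 4·11 = 69.
5×A, 1×J, and 4×U: cost 54 ≤ 56, profit 5·5 + 1·2 + 4·11 = 71.
Best is 71.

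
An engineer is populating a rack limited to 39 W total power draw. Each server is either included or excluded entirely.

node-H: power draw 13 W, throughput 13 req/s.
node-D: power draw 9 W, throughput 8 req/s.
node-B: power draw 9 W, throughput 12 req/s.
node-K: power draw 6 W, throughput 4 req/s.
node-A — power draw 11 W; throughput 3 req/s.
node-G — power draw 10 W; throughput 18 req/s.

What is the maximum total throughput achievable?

node-H + node-B + node-G: power draw 13 + 9 + 10 = 32 ≤ 39, throughput 13 + 12 + 18 = 43.
node-H + node-B + node-K + node-G: power draw 13 + 9 + 6 + 10 = 38 ≤ 39, throughput 13 + 12 + 4 + 18 = 47.
Best is node-H, node-B, node-K, and node-G with total throughput 47.

47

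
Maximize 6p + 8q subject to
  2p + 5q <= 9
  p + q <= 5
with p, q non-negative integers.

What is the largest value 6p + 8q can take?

(p,q)=(4,0) is feasible, giving 24.
(p,q)=(3,0) is feasible, giving 18.
The best lattice point is (4,0), giving 24.

24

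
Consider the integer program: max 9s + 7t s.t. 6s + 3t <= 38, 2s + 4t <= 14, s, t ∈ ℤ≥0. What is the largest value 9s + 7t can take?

54

The continuous relaxation peaks at (6.11, 0.444) with value 58.11; rounding to a feasible lattice point costs some objective.
(s,t)=(6,0): 6·6+3·0=36≤38, 2·6+4·0=12≤14, objective 54.
(s,t)=(5,1): 6·5+3·1=33≤38, 2·5+4·1=14≤14, objective 52.
Maximum is 54 at (s,t)=(6,0).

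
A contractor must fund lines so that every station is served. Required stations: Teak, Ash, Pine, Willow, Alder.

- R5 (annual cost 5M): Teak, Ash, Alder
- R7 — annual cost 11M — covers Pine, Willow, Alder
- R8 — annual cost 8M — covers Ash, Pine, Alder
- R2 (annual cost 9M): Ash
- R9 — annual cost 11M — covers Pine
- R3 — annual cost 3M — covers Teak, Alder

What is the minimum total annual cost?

16

The greedy cost-per-new-station heuristic would pick R3, R8, and R7 for 22, but a cheaper cover exists.
Choose R5 and R7: together they cover Teak, Ash, Pine, Willow, Alder — every station.
Total annual cost: 5 + 11 = 16.
No cover costs less than 16.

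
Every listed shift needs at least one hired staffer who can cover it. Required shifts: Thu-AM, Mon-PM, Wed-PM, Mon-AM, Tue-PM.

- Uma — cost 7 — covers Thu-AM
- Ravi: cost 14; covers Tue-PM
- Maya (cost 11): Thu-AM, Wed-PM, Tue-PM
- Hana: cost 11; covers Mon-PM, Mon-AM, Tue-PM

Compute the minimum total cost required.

22

Choose Maya and Hana: together they cover Thu-AM, Mon-PM, Wed-PM, Mon-AM, Tue-PM — every shift.
Total cost: 11 + 11 = 22.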